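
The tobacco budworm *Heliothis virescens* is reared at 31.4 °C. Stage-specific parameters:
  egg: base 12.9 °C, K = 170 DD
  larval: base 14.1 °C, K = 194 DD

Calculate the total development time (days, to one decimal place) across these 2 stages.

egg: 170 / (31.4 − 12.9) = 170 / 18.5 = 9.189 d.
larval: 194 / (31.4 − 14.1) = 194 / 17.3 = 11.214 d.
Sum = 20.403 ≈ 20.4 days.

20.4 days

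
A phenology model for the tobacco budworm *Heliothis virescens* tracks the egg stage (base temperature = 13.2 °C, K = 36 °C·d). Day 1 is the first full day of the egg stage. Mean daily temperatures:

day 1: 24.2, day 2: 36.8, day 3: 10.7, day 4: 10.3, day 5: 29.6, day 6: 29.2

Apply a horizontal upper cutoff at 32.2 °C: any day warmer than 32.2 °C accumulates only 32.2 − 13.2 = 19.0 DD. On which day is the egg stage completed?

day 5

Daily DD above 13.2 °C (capped at 19.0): 11.0, 19.0, 0.0, 0.0, 16.4, 16.0.
Cumulative: 11.0, 30.0, 30.0, 30.0, 46.4, 62.4.
The total first reaches 36 DD on day 5.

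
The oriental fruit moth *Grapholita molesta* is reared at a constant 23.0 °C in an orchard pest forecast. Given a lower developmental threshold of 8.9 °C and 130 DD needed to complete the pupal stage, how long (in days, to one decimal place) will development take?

Daily accumulation = 23.0 − 8.9 = 14.1 DD/day.
Duration = 130 / 14.1 = 9.220 ≈ 9.2 days.

9.2 days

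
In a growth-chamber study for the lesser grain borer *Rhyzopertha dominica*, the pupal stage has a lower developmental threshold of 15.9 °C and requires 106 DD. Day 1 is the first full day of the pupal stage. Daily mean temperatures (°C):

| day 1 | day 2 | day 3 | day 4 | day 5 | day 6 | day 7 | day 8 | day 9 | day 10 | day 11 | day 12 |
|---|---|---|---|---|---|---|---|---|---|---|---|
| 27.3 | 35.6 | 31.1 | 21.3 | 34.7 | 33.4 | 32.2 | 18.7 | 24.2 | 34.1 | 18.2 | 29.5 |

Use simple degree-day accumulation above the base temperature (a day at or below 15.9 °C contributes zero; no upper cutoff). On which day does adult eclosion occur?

Daily DD above 15.9 °C: 11.4, 19.7, 15.2, 5.4, 18.8, 17.5, 16.3, 2.8, 8.3, 18.2, 2.3, 13.6.
Cumulative: 11.4, 31.1, 46.3, 51.7, 70.5, 88.0, 104.3, 107.1, 115.4, 133.6, 135.9, 149.5.
The total first reaches 106 DD on day 8.

day 8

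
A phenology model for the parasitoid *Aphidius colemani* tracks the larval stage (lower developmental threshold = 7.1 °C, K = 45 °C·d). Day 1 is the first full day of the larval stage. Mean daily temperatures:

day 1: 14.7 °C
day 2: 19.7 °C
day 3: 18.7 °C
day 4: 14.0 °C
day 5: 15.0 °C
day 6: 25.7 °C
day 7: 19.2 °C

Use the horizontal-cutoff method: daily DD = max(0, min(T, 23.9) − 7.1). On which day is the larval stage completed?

day 5

Daily DD above 7.1 °C (capped at 16.8): 7.6, 12.6, 11.6, 6.9, 7.9, 16.8, 12.1.
Cumulative: 7.6, 20.2, 31.8, 38.7, 46.6, 63.4, 75.5.
The total first reaches 45 DD on day 5.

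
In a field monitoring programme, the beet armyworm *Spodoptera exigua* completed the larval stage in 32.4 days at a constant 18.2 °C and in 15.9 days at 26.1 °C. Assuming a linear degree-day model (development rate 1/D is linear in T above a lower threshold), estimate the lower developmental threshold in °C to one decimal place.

Equal thermal constants: D₁(T₁ − T_b) = D₂(T₂ − T_b).
32.4·(18.2 − T_b) = 15.9·(26.1 − T_b)
T_b = (32.4·18.2 − 15.9·26.1) / (32.4 − 15.9) = 174.69 / 16.5 = 10.587 °C ≈ 10.6 °C.

10.6 °C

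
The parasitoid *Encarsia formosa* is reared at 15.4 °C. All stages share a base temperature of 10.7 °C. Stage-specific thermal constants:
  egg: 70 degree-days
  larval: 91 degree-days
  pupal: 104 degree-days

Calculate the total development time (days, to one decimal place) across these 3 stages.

56.4 days

Daily accumulation at 15.4 °C = 15.4 − 10.7 = 4.7 DD/day.
Total K = 70 + 91 + 104 = 265 DD.
Total duration = 265 / 4.7 = 56.383 ≈ 56.4 days.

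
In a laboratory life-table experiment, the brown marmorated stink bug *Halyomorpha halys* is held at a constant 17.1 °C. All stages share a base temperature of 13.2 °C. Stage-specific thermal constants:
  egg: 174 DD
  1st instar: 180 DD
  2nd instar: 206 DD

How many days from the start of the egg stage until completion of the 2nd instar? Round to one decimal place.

143.6 days

Daily accumulation at 17.1 °C = 17.1 − 13.2 = 3.9 DD/day.
Total K = 174 + 180 + 206 = 560 DD.
Total duration = 560 / 3.9 = 143.590 ≈ 143.6 days.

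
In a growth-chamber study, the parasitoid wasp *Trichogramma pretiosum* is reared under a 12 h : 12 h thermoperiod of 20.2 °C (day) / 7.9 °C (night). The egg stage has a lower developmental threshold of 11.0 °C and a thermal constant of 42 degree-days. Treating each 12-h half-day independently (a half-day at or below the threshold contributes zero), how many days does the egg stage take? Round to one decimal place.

9.1 days

Day half: max(0, 20.2 − 11.0) × 0.5 = 9.2 × 0.5 = 4.60 DD.
Night half: max(0, 7.9 − 11.0) × 0.5 = 0.0 × 0.5 = 0.00 DD.
Per 24 h: 4.60 DD/day.
Duration = 42 / 4.60 = 9.130 ≈ 9.1 days.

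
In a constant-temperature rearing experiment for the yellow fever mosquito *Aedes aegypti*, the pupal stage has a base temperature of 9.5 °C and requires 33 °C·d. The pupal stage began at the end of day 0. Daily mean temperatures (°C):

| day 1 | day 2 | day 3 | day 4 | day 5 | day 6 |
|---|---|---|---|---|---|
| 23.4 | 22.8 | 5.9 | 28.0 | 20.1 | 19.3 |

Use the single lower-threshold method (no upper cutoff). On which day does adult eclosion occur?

day 4

Daily DD above 9.5 °C: 13.9, 13.3, 0.0, 18.5, 10.6, 9.8.
Cumulative: 13.9, 27.2, 27.2, 45.7, 56.3, 66.1.
The total first reaches 33 DD on day 4.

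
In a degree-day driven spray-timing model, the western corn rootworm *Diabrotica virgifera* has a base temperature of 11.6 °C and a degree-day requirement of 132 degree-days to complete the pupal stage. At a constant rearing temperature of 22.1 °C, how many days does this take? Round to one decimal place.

12.6 days

Daily accumulation = 22.1 − 11.6 = 10.5 DD/day.
Duration = 132 / 10.5 = 12.571 ≈ 12.6 days.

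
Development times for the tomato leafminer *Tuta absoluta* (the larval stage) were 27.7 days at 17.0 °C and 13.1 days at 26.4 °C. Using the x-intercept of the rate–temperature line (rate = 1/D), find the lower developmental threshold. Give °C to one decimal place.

8.6 °C

Equal thermal constants: D₁(T₁ − T_b) = D₂(T₂ − T_b).
27.7·(17.0 − T_b) = 13.1·(26.4 − T_b)
T_b = (27.7·17.0 − 13.1·26.4) / (27.7 − 13.1) = 125.06 / 14.6 = 8.566 °C ≈ 8.6 °C.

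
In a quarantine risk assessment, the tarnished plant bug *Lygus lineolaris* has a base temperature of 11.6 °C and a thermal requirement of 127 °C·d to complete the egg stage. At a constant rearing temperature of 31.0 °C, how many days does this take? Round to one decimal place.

6.5 days

Daily accumulation = 31.0 − 11.6 = 19.4 DD/day.
Duration = 127 / 19.4 = 6.546 ≈ 6.5 days.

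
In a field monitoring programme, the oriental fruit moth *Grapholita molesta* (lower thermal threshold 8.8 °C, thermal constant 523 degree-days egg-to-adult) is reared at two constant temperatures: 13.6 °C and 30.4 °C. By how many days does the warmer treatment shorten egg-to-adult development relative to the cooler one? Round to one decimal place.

At 13.6 °C: 523 / (13.6 − 8.8) = 523 / 4.8 = 108.958 d.
At 30.4 °C: 523 / (30.4 − 8.8) = 523 / 21.6 = 24.213 d.
Difference = |108.958 − 24.213| = 84.745 ≈ 84.7 days.

84.7 days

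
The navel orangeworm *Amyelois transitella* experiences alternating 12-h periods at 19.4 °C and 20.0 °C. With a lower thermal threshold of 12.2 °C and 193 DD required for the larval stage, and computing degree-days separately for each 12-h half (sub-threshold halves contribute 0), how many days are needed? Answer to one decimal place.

25.7 days

Day half: max(0, 19.4 − 12.2) × 0.5 = 7.2 × 0.5 = 3.60 DD.
Night half: max(0, 20.0 − 12.2) × 0.5 = 7.8 × 0.5 = 3.90 DD.
Per 24 h: 7.50 DD/day.
Duration = 193 / 7.50 = 25.733 ≈ 25.7 days.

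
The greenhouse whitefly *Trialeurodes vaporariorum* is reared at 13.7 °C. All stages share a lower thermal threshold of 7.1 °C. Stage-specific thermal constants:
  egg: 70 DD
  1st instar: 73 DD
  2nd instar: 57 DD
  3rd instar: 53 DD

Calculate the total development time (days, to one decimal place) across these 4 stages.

38.3 days

Daily accumulation at 13.7 °C = 13.7 − 7.1 = 6.6 DD/day.
Total K = 70 + 73 + 57 + 53 = 253 DD.
Total duration = 253 / 6.6 = 38.333 ≈ 38.3 days.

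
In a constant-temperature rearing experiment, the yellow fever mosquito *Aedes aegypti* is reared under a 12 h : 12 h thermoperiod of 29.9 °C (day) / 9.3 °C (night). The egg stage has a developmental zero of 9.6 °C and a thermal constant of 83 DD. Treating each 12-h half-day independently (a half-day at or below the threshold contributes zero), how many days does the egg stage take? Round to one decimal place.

8.2 days

Day half: max(0, 29.9 − 9.6) × 0.5 = 20.3 × 0.5 = 10.15 DD.
Night half: max(0, 9.3 − 9.6) × 0.5 = 0.0 × 0.5 = 0.00 DD.
Per 24 h: 10.15 DD/day.
Duration = 83 / 10.15 = 8.177 ≈ 8.2 days.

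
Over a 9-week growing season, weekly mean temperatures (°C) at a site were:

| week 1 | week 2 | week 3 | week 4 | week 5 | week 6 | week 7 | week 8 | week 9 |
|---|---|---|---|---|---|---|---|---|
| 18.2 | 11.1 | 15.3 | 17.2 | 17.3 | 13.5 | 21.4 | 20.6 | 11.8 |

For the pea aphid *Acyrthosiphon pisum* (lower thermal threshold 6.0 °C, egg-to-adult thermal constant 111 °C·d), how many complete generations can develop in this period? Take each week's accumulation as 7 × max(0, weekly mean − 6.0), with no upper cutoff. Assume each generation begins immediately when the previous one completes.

Weekly DD (7 × max(0, T̄ − 6.0)): 85.4, 35.7, 65.1, 78.4, 79.1, 52.5, 107.8, 102.2, 40.6.
Season total = 646.8 DD.
Complete generations = ⌊646.8 / 111⌋ = 5.

5 generations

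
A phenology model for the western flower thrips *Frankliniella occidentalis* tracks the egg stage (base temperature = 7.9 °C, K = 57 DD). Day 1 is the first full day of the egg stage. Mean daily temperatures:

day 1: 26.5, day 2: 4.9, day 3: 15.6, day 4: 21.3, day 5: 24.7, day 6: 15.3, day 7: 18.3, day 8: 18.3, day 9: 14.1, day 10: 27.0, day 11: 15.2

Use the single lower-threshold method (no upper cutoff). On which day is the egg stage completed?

Daily DD above 7.9 °C: 18.6, 0.0, 7.7, 13.4, 16.8, 7.4, 10.4, 10.4, 6.2, 19.1, 7.3.
Cumulative: 18.6, 18.6, 26.3, 39.7, 56.5, 63.9, 74.3, 84.7, 90.9, 110.0, 117.3.
The total first reaches 57 DD on day 6.

day 6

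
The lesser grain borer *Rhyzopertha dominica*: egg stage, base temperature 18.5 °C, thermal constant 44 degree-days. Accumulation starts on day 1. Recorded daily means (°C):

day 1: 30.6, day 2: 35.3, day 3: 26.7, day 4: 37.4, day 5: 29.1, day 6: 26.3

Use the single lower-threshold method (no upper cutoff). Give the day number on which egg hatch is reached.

Daily DD above 18.5 °C: 12.1, 16.8, 8.2, 18.9, 10.6, 7.8.
Cumulative: 12.1, 28.9, 37.1, 56.0, 66.6, 74.4.
The total first reaches 44 DD on day 4.

day 4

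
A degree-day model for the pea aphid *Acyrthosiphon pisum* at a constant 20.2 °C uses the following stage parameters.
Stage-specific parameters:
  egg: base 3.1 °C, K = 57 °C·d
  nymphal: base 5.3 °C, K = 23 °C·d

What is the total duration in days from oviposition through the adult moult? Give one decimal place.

egg: 57 / (20.2 − 3.1) = 57 / 17.1 = 3.333 d.
nymphal: 23 / (20.2 − 5.3) = 23 / 14.9 = 1.544 d.
Sum = 4.877 ≈ 4.9 days.

4.9 days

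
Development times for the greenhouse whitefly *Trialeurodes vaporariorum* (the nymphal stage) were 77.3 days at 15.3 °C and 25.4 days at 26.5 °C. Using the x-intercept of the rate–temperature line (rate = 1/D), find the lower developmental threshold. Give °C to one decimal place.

Equal thermal constants: D₁(T₁ − T_b) = D₂(T₂ − T_b).
77.3·(15.3 − T_b) = 25.4·(26.5 − T_b)
T_b = (77.3·15.3 − 25.4·26.5) / (77.3 − 25.4) = 509.59 / 51.9 = 9.819 °C ≈ 9.8 °C.

9.8 °C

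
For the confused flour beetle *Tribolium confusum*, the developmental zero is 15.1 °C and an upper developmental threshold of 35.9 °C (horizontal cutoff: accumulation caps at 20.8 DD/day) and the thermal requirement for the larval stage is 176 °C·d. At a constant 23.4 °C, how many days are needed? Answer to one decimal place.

21.2 days

Daily accumulation = 23.4 − 15.1 = 8.3 DD/day.
Duration = 176 / 8.3 = 21.205 ≈ 21.2 days.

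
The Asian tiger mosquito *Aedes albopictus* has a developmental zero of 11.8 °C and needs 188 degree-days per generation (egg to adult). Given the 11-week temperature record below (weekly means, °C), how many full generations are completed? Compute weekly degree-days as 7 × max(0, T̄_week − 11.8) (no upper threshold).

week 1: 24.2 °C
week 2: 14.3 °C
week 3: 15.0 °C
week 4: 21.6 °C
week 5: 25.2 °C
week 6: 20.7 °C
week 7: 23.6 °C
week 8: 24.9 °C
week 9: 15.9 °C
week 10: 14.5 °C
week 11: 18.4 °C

3 generations

Weekly DD (7 × max(0, T̄ − 11.8)): 86.8, 17.5, 22.4, 68.6, 93.8, 62.3, 82.6, 91.7, 28.7, 18.9, 46.2.
Season total = 619.5 DD.
Complete generations = ⌊619.5 / 188⌋ = 3.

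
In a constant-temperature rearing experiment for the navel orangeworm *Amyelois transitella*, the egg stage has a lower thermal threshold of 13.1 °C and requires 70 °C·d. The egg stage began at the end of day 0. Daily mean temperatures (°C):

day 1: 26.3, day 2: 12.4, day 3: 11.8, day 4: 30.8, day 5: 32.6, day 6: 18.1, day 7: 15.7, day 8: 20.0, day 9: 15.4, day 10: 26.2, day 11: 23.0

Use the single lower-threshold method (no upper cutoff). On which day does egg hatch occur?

day 10

Daily DD above 13.1 °C: 13.2, 0.0, 0.0, 17.7, 19.5, 5.0, 2.6, 6.9, 2.3, 13.1, 9.9.
Cumulative: 13.2, 13.2, 13.2, 30.9, 50.4, 55.4, 58.0, 64.9, 67.2, 80.3, 90.2.
The total first reaches 70 DD on day 10.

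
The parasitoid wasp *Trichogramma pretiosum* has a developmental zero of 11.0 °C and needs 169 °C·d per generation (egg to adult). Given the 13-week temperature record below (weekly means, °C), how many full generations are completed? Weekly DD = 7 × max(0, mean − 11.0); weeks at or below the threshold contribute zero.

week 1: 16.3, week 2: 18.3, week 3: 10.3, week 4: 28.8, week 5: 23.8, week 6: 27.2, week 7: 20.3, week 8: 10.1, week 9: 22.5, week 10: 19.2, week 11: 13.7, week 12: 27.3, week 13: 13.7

4 generations

Weekly DD (7 × max(0, T̄ − 11.0)): 37.1, 51.1, 0.0, 124.6, 89.6, 113.4, 65.1, 0.0, 80.5, 57.4, 18.9, 114.1, 18.9.
Season total = 770.7 DD.
Complete generations = ⌊770.7 / 169⌋ = 4.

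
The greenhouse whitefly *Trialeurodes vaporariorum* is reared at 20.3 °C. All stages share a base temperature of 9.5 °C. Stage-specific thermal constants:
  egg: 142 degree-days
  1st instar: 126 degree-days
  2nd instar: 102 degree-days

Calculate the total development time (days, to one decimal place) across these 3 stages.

34.3 days

Daily accumulation at 20.3 °C = 20.3 − 9.5 = 10.8 DD/day.
Total K = 142 + 126 + 102 = 370 DD.
Total duration = 370 / 10.8 = 34.259 ≈ 34.3 days.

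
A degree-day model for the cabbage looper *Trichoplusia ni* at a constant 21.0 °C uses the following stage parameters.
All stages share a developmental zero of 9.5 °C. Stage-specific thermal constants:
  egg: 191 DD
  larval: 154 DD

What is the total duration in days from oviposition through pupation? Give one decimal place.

Daily accumulation at 21.0 °C = 21.0 − 9.5 = 11.5 DD/day.
Total K = 191 + 154 = 345 DD.
Total duration = 345 / 11.5 = 30.000 ≈ 30.0 days.

30.0 days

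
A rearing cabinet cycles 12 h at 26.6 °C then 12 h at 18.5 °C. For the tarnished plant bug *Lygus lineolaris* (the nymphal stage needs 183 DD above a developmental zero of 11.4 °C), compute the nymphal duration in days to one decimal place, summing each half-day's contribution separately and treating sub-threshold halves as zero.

16.4 days

Day half: max(0, 26.6 − 11.4) × 0.5 = 15.2 × 0.5 = 7.60 DD.
Night half: max(0, 18.5 − 11.4) × 0.5 = 7.1 × 0.5 = 3.55 DD.
Per 24 h: 11.15 DD/day.
Duration = 183 / 11.15 = 16.413 ≈ 16.4 days.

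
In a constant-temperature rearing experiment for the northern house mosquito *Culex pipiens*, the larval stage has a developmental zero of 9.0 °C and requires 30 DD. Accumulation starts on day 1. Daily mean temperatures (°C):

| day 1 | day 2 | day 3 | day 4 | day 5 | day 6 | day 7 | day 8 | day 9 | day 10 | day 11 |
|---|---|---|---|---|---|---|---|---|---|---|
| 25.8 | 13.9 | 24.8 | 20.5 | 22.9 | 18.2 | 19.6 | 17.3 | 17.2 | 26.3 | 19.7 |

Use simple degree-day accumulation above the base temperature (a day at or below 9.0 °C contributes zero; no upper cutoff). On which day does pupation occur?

day 3

Daily DD above 9.0 °C: 16.8, 4.9, 15.8, 11.5, 13.9, 9.2, 10.6, 8.3, 8.2, 17.3, 10.7.
Cumulative: 16.8, 21.7, 37.5, 49.0, 62.9, 72.1, 82.7, 91.0, 99.2, 116.5, 127.2.
The total first reaches 30 DD on day 3.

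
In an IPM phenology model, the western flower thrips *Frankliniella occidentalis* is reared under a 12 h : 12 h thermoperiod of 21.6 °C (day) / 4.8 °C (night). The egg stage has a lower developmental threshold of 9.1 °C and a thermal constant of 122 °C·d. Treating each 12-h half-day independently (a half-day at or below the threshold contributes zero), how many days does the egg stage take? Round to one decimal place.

Day half: max(0, 21.6 − 9.1) × 0.5 = 12.5 × 0.5 = 6.25 DD.
Night half: max(0, 4.8 − 9.1) × 0.5 = 0.0 × 0.5 = 0.00 DD.
Per 24 h: 6.25 DD/day.
Duration = 122 / 6.25 = 19.520 ≈ 19.5 days.

19.5 days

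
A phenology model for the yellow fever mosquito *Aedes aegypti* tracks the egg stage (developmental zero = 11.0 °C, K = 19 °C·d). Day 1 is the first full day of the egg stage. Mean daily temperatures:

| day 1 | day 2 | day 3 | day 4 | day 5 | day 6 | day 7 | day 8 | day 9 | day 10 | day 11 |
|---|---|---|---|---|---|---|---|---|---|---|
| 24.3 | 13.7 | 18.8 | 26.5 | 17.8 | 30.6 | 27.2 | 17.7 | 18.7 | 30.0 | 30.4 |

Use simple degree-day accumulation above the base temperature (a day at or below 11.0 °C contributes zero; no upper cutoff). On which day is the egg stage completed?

Daily DD above 11.0 °C: 13.3, 2.7, 7.8, 15.5, 6.8, 19.6, 16.2, 6.7, 7.7, 19.0, 19.4.
Cumulative: 13.3, 16.0, 23.8, 39.3, 46.1, 65.7, 81.9, 88.6, 96.3, 115.3, 134.7.
The total first reaches 19 DD on day 3.

day 3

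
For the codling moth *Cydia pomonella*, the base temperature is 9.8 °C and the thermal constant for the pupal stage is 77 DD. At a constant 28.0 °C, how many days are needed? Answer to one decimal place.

Daily accumulation = 28.0 − 9.8 = 18.2 DD/day.
Duration = 77 / 18.2 = 4.231 ≈ 4.2 days.

4.2 days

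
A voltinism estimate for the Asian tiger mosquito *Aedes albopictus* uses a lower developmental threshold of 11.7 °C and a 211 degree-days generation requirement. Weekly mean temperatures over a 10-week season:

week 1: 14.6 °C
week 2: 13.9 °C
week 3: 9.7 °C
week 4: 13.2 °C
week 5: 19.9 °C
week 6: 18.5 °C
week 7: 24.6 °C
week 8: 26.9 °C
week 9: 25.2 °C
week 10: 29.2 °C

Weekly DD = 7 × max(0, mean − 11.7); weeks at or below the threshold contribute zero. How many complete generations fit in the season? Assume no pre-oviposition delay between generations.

2 generations

Weekly DD (7 × max(0, T̄ − 11.7)): 20.3, 15.4, 0.0, 10.5, 57.4, 47.6, 90.3, 106.4, 94.5, 122.5.
Season total = 564.9 DD.
Complete generations = ⌊564.9 / 211⌋ = 2.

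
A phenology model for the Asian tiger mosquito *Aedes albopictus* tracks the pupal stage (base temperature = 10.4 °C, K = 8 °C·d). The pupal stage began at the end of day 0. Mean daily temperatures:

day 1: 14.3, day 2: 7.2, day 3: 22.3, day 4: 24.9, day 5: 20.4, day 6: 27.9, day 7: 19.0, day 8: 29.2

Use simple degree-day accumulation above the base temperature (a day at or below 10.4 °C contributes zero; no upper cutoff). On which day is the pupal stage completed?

day 3

Daily DD above 10.4 °C: 3.9, 0.0, 11.9, 14.5, 10.0, 17.5, 8.6, 18.8.
Cumulative: 3.9, 3.9, 15.8, 30.3, 40.3, 57.8, 66.4, 85.2.
The total first reaches 8 DD on day 3.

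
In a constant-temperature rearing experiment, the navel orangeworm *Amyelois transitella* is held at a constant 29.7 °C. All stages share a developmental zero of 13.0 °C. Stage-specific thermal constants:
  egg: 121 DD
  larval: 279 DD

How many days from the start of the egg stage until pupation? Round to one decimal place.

24.0 days

Daily accumulation at 29.7 °C = 29.7 − 13.0 = 16.7 DD/day.
Total K = 121 + 279 = 400 DD.
Total duration = 400 / 16.7 = 23.952 ≈ 24.0 days.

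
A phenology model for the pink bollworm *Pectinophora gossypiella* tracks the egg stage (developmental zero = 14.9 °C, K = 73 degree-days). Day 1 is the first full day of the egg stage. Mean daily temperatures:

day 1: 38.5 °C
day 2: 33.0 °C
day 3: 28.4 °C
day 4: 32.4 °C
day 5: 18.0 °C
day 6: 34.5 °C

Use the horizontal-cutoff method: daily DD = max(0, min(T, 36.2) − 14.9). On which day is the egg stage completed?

Daily DD above 14.9 °C (capped at 21.3): 21.3, 18.1, 13.5, 17.5, 3.1, 19.6.
Cumulative: 21.3, 39.4, 52.9, 70.4, 73.5, 93.1.
The total first reaches 73 DD on day 5.

day 5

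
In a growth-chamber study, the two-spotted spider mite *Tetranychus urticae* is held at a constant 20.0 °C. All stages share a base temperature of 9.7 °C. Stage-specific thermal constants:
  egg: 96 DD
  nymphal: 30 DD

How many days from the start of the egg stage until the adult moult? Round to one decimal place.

Daily accumulation at 20.0 °C = 20.0 − 9.7 = 10.3 DD/day.
Total K = 96 + 30 = 126 DD.
Total duration = 126 / 10.3 = 12.233 ≈ 12.2 days.

12.2 days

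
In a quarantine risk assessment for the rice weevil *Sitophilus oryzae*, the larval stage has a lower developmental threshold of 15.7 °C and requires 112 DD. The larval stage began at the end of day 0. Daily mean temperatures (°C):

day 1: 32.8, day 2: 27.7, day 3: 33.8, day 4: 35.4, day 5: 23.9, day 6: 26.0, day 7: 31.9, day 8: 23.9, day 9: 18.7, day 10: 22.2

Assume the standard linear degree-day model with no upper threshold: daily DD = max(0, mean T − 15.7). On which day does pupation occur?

Daily DD above 15.7 °C: 17.1, 12.0, 18.1, 19.7, 8.2, 10.3, 16.2, 8.2, 3.0, 6.5.
Cumulative: 17.1, 29.1, 47.2, 66.9, 75.1, 85.4, 101.6, 109.8, 112.8, 119.3.
The total first reaches 112 DD on day 9.

day 9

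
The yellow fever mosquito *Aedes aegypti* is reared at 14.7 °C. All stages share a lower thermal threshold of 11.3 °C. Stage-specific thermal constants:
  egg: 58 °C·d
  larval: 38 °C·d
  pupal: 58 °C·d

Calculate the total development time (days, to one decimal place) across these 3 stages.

45.3 days

Daily accumulation at 14.7 °C = 14.7 − 11.3 = 3.4 DD/day.
Total K = 58 + 38 + 58 = 154 DD.
Total duration = 154 / 3.4 = 45.294 ≈ 45.3 days.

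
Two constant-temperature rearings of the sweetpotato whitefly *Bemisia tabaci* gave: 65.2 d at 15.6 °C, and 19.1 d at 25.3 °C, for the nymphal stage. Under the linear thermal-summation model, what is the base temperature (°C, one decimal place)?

Equal thermal constants: D₁(T₁ − T_b) = D₂(T₂ − T_b).
65.2·(15.6 − T_b) = 19.1·(25.3 − T_b)
T_b = (65.2·15.6 − 19.1·25.3) / (65.2 − 19.1) = 533.89 / 46.1 = 11.581 °C ≈ 11.6 °C.

11.6 °C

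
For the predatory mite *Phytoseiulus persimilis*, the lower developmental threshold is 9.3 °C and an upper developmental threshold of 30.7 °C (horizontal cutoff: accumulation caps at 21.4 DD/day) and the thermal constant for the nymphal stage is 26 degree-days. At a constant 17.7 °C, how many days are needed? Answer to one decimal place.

Daily accumulation = 17.7 − 9.3 = 8.4 DD/day.
Duration = 26 / 8.4 = 3.095 ≈ 3.1 days.

3.1 days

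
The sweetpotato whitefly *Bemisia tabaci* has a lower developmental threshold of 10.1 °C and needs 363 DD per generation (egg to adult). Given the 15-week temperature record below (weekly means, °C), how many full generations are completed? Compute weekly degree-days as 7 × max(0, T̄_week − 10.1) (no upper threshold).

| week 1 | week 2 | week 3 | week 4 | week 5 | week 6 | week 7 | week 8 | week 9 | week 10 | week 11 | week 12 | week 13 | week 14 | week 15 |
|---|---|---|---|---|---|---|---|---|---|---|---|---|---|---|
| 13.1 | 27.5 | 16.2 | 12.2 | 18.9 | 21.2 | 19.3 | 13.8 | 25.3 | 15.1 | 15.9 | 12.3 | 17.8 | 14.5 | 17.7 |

2 generations

Weekly DD (7 × max(0, T̄ − 10.1)): 21.0, 121.8, 42.7, 14.7, 61.6, 77.7, 64.4, 25.9, 106.4, 35.0, 40.6, 15.4, 53.9, 30.8, 53.2.
Season total = 765.1 DD.
Complete generations = ⌊765.1 / 363⌋ = 2.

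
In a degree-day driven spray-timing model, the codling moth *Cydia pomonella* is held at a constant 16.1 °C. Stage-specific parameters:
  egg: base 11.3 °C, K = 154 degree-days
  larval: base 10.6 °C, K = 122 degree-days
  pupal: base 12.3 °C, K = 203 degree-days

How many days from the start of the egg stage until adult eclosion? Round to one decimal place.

107.7 days

egg: 154 / (16.1 − 11.3) = 154 / 4.8 = 32.083 d.
larval: 122 / (16.1 − 10.6) = 122 / 5.5 = 22.182 d.
pupal: 203 / (16.1 − 12.3) = 203 / 3.8 = 53.421 d.
Sum = 107.686 ≈ 107.7 days.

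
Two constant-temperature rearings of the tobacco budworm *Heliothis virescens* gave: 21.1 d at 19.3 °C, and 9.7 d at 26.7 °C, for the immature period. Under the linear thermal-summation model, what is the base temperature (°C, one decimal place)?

13.0 °C

Linear rate model ⇒ the product D·(T − T_b) is constant across temperatures.
21.1·(19.3 − T_b) = 9.7·(26.7 − T_b)
T_b = (21.1·19.3 − 9.7·26.7) / (21.1 − 9.7) = 148.24 / 11.4 = 13.004 °C ≈ 13.0 °C.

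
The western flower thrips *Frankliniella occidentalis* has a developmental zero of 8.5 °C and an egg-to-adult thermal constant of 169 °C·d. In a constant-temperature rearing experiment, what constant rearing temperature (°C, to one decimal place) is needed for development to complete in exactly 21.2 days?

Required daily accumulation = 169 / 21.2 = 7.972 DD/day.
T = T_base + 7.972 = 8.5 + 7.972 = 16.472 ≈ 16.5 °C.

16.5 °C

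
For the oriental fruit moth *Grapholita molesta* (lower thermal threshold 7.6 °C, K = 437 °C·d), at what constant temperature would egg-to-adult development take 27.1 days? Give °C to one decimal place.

23.7 °C

Required daily accumulation = 437 / 27.1 = 16.125 DD/day.
T = T_base + 16.125 = 7.6 + 16.125 = 23.725 ≈ 23.7 °C.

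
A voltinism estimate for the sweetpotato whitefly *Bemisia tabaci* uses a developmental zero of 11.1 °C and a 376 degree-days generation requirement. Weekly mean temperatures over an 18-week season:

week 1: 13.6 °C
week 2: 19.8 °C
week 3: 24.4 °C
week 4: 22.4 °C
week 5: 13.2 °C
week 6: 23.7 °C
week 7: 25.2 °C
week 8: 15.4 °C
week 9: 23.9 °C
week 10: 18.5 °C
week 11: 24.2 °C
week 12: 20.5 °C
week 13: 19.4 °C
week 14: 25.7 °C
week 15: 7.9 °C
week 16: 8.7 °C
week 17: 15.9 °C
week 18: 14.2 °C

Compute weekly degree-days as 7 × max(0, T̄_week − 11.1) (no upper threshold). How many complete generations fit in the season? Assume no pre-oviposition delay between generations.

2 generations

Weekly DD (7 × max(0, T̄ − 11.1)): 17.5, 60.9, 93.1, 79.1, 14.7, 88.2, 98.7, 30.1, 89.6, 51.8, 91.7, 65.8, 58.1, 102.2, 0.0, 0.0, 33.6, 21.7.
Season total = 996.8 DD.
Complete generations = ⌊996.8 / 376⌋ = 2.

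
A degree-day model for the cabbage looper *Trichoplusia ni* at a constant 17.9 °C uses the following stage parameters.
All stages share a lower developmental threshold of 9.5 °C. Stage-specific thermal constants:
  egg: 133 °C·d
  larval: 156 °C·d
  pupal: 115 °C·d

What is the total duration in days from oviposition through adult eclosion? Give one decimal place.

Daily accumulation at 17.9 °C = 17.9 − 9.5 = 8.4 DD/day.
Total K = 133 + 156 + 115 = 404 DD.
Total duration = 404 / 8.4 = 48.095 ≈ 48.1 days.

48.1 days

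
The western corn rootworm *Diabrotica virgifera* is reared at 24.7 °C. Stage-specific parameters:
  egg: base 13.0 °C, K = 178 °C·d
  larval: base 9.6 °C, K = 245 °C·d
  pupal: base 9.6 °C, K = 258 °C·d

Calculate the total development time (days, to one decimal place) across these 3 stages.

48.5 days

egg: 178 / (24.7 − 13.0) = 178 / 11.7 = 15.214 d.
larval: 245 / (24.7 − 9.6) = 245 / 15.1 = 16.225 d.
pupal: 258 / (24.7 − 9.6) = 258 / 15.1 = 17.086 d.
Sum = 48.525 ≈ 48.5 days.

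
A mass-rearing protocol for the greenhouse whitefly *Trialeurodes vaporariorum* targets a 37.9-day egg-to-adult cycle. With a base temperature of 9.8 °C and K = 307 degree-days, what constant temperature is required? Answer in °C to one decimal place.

17.9 °C

Required daily accumulation = 307 / 37.9 = 8.100 DD/day.
T = T_base + 8.100 = 9.8 + 8.100 = 17.900 ≈ 17.9 °C.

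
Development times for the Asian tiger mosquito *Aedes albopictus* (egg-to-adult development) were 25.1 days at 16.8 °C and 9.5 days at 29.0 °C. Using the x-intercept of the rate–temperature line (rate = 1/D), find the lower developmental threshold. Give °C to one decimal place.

Equal thermal constants: D₁(T₁ − T_b) = D₂(T₂ − T_b).
25.1·(16.8 − T_b) = 9.5·(29.0 − T_b)
T_b = (25.1·16.8 − 9.5·29.0) / (25.1 − 9.5) = 146.18 / 15.6 = 9.371 °C ≈ 9.4 °C.

9.4 °C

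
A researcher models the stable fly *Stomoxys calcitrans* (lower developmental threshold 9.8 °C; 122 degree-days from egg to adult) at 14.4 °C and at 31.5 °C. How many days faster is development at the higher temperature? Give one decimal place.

20.9 days

At 14.4 °C: 122 / (14.4 − 9.8) = 122 / 4.6 = 26.522 d.
At 31.5 °C: 122 / (31.5 − 9.8) = 122 / 21.7 = 5.622 d.
Difference = |26.522 − 5.622| = 20.900 ≈ 20.9 days.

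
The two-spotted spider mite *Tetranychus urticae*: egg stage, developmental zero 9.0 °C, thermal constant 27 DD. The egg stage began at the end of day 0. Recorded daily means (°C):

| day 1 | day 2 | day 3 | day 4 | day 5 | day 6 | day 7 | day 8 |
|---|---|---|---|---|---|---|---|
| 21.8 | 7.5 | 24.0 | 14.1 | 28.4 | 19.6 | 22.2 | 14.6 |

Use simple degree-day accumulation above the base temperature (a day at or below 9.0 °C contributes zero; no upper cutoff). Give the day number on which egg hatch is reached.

Daily DD above 9.0 °C: 12.8, 0.0, 15.0, 5.1, 19.4, 10.6, 13.2, 5.6.
Cumulative: 12.8, 12.8, 27.8, 32.9, 52.3, 62.9, 76.1, 81.7.
The total first reaches 27 DD on day 3.

day 3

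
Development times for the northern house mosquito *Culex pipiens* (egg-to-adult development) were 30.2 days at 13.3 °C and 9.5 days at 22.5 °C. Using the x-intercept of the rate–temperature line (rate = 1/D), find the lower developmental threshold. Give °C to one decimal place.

9.1 °C

Linear rate model ⇒ the product D·(T − T_b) is constant across temperatures.
30.2·(13.3 − T_b) = 9.5·(22.5 − T_b)
T_b = (30.2·13.3 − 9.5·22.5) / (30.2 − 9.5) = 187.91 / 20.7 = 9.078 °C ≈ 9.1 °C.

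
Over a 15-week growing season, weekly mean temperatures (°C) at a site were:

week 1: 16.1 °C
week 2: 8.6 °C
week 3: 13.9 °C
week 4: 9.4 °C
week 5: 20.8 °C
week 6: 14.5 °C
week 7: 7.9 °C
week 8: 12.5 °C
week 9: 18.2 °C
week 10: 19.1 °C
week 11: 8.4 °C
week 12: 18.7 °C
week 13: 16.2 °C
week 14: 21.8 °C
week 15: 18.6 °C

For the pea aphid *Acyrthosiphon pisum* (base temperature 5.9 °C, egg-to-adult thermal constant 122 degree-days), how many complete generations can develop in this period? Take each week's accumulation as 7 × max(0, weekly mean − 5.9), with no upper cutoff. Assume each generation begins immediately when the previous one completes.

7 generations

Weekly DD (7 × max(0, T̄ − 5.9)): 71.4, 18.9, 56.0, 24.5, 104.3, 60.2, 14.0, 46.2, 86.1, 92.4, 17.5, 89.6, 72.1, 111.3, 88.9.
Season total = 953.4 DD.
Complete generations = ⌊953.4 / 122⌋ = 7.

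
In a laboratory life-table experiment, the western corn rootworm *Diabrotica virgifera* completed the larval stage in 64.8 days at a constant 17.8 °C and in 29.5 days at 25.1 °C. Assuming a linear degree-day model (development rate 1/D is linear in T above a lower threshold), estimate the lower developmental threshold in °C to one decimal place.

Linear rate model ⇒ the product D·(T − T_b) is constant across temperatures.
64.8·(17.8 − T_b) = 29.5·(25.1 − T_b)
T_b = (64.8·17.8 − 29.5·25.1) / (64.8 − 29.5) = 412.99 / 35.3 = 11.699 °C ≈ 11.7 °C.

11.7 °C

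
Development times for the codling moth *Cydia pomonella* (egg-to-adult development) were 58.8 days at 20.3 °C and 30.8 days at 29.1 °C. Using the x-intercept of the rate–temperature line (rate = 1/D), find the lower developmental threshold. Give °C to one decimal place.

Under the model K = D·(T − T_b), so D₁·(T₁ − T_b) = D₂·(T₂ − T_b).
58.8·(20.3 − T_b) = 30.8·(29.1 − T_b)
T_b = (58.8·20.3 − 30.8·29.1) / (58.8 − 30.8) = 297.36 / 28.0 = 10.620 °C ≈ 10.6 °C.

10.6 °C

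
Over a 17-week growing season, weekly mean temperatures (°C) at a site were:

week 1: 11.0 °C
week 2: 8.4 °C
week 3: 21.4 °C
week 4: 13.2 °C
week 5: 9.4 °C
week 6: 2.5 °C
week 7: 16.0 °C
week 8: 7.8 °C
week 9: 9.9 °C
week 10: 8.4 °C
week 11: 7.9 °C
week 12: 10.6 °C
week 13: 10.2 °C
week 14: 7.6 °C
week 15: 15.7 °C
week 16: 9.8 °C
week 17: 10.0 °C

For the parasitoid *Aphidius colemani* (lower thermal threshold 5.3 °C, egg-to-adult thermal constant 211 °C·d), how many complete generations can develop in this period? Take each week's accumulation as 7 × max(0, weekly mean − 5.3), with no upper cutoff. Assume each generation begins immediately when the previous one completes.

Weekly DD (7 × max(0, T̄ − 5.3)): 39.9, 21.7, 112.7, 55.3, 28.7, 0.0, 74.9, 17.5, 32.2, 21.7, 18.2, 37.1, 34.3, 16.1, 72.8, 31.5, 32.9.
Season total = 647.5 DD.
Complete generations = ⌊647.5 / 211⌋ = 3.

3 generations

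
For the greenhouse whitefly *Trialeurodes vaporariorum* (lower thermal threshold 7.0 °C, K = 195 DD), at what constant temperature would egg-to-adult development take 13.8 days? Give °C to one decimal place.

21.1 °C

Required daily accumulation = 195 / 13.8 = 14.130 DD/day.
T = T_base + 14.130 = 7.0 + 14.130 = 21.130 ≈ 21.1 °C.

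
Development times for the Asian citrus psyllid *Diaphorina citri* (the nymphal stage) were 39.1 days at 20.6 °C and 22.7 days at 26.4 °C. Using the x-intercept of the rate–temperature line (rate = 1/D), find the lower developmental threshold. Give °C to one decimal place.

12.6 °C

Linear rate model ⇒ the product D·(T − T_b) is constant across temperatures.
39.1·(20.6 − T_b) = 22.7·(26.4 − T_b)
T_b = (39.1·20.6 − 22.7·26.4) / (39.1 − 22.7) = 206.18 / 16.4 = 12.572 °C ≈ 12.6 °C.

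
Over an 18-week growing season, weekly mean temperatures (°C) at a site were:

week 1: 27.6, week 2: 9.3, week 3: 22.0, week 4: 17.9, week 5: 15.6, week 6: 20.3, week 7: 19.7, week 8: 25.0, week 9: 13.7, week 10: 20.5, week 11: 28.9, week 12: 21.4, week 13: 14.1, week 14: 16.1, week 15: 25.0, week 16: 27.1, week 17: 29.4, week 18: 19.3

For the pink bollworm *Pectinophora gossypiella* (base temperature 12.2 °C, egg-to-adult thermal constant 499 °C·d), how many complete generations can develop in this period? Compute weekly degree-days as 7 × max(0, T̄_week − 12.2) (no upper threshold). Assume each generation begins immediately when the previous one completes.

Weekly DD (7 × max(0, T̄ − 12.2)): 107.8, 0.0, 68.6, 39.9, 23.8, 56.7, 52.5, 89.6, 10.5, 58.1, 116.9, 64.4, 13.3, 27.3, 89.6, 104.3, 120.4, 49.7.
Season total = 1093.4 DD.
Complete generations = ⌊1093.4 / 499⌋ = 2.

2 generations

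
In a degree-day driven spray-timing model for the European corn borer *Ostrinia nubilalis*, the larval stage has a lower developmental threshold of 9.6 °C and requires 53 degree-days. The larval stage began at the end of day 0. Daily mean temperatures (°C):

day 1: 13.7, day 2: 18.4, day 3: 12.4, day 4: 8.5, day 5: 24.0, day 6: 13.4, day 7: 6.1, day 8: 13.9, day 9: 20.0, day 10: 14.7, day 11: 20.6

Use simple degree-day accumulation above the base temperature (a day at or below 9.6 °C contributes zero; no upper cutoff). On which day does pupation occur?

day 10

Daily DD above 9.6 °C: 4.1, 8.8, 2.8, 0.0, 14.4, 3.8, 0.0, 4.3, 10.4, 5.1, 11.0.
Cumulative: 4.1, 12.9, 15.7, 15.7, 30.1, 33.9, 33.9, 38.2, 48.6, 53.7, 64.7.
The total first reaches 53 DD on day 10.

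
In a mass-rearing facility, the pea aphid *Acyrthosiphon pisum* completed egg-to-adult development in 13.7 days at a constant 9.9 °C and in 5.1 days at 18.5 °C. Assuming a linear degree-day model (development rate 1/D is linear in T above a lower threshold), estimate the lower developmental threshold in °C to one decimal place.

Linear rate model ⇒ the product D·(T − T_b) is constant across temperatures.
13.7·(9.9 − T_b) = 5.1·(18.5 − T_b)
T_b = (13.7·9.9 − 5.1·18.5) / (13.7 − 5.1) = 41.28 / 8.6 = 4.800 °C ≈ 4.8 °C.

4.8 °C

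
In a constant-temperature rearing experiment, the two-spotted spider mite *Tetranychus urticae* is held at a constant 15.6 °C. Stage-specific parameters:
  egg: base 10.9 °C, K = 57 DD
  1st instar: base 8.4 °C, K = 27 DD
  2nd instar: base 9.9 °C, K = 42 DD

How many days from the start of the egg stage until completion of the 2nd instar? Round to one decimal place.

egg: 57 / (15.6 − 10.9) = 57 / 4.7 = 12.128 d.
1st instar: 27 / (15.6 − 8.4) = 27 / 7.2 = 3.750 d.
2nd instar: 42 / (15.6 − 9.9) = 42 / 5.7 = 7.368 d.
Sum = 23.246 ≈ 23.2 days.

23.2 days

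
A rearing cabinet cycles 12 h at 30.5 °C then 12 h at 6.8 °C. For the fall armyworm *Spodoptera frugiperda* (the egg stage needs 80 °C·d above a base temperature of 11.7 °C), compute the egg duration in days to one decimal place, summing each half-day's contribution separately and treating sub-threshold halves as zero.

Day half: max(0, 30.5 − 11.7) × 0.5 = 18.8 × 0.5 = 9.40 DD.
Night half: max(0, 6.8 − 11.7) × 0.5 = 0.0 × 0.5 = 0.00 DD.
Per 24 h: 9.40 DD/day.
Duration = 80 / 9.40 = 8.511 ≈ 8.5 days.

8.5 days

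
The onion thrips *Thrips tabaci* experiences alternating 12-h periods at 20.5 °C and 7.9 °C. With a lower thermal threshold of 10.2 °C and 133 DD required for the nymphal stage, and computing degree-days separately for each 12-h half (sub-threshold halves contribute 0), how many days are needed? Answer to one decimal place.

Day half: max(0, 20.5 − 10.2) × 0.5 = 10.3 × 0.5 = 5.15 DD.
Night half: max(0, 7.9 − 10.2) × 0.5 = 0.0 × 0.5 = 0.00 DD.
Per 24 h: 5.15 DD/day.
Duration = 133 / 5.15 = 25.825 ≈ 25.8 days.

25.8 days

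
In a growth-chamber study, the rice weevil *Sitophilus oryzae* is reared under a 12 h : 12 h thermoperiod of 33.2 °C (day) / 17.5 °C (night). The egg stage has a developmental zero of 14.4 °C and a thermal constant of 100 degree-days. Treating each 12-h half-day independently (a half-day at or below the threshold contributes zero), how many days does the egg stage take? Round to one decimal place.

Day half: max(0, 33.2 − 14.4) × 0.5 = 18.8 × 0.5 = 9.40 DD.
Night half: max(0, 17.5 − 14.4) × 0.5 = 3.1 × 0.5 = 1.55 DD.
Per 24 h: 10.95 DD/day.
Duration = 100 / 10.95 = 9.132 ≈ 9.1 days.

9.1 days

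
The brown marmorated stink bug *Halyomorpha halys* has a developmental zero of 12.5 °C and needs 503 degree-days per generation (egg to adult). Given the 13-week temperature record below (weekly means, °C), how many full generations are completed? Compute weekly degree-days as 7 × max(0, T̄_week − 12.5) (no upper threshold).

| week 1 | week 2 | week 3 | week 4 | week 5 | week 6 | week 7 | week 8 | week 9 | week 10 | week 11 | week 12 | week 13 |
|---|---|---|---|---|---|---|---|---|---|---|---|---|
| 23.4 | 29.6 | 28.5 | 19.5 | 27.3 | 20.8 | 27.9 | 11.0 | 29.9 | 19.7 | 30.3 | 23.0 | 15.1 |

2 generations

Weekly DD (7 × max(0, T̄ − 12.5)): 76.3, 119.7, 112.0, 49.0, 103.6, 58.1, 107.8, 0.0, 121.8, 50.4, 124.6, 73.5, 18.2.
Season total = 1015.0 DD.
Complete generations = ⌊1015.0 / 503⌋ = 2.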